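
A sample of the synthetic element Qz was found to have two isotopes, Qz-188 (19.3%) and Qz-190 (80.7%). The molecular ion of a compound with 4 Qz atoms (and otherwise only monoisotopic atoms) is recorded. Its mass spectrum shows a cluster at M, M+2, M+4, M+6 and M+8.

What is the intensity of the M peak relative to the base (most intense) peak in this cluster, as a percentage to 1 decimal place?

0.3%

(0.193 + 0.807)^4 gives M 0.0014, M+2 0.0232, M+4 0.1456, M+6 0.4057, M+8 0.4241; the largest is M+8.
P(M+8) = C(4,4) × 0.193^0 × 0.807^4 = 1 × 1.0000 × 0.42412526 = 0.424125 (base)
P(M) = C(4,0) × 0.193^4 × 0.807^0 = 1 × 0.00138749 × 1.0000 = 0.001387
Relative intensity = 0.001387 / 0.424125 × 100 = 0.3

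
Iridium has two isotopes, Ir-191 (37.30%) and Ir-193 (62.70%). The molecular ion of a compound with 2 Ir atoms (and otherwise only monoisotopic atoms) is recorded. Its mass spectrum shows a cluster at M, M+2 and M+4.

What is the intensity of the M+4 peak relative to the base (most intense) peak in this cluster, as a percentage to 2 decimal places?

84.05%

Binomial terms of (0.3730 + 0.6270)^2: M 0.1391, M+2 0.4677, M+4 0.3931 → M+2 is the base peak.
P(M+2) = C(2,1) × 0.3730^1 × 0.6270^1 = 2 × 0.3730 × 0.6270 = 0.467742 (base)
P(M+4) = C(2,2) × 0.3730^0 × 0.6270^2 = 1 × 1.0000 × 0.393129 = 0.393129
Relative intensity = 0.393129 / 0.467742 × 100 = 84.05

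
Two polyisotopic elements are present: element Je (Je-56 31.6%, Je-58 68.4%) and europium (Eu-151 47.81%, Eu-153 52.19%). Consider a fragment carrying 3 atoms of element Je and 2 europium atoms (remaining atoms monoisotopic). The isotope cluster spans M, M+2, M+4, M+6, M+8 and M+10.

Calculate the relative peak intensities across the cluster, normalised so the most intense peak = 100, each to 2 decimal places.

2.06 : 17.87 : 60.59 : 100.00 : 80.08 : 24.88

Element Je pattern (n=3): 0.0315545 : 0.20490451 : 0.44352749 : 0.3200135
Europium pattern (n=2): 0.22857961 : 0.49904078 : 0.27237961
Convolve the two distributions (both contribute in 2-u steps):
  M: 0.0315545×0.22857961 = 0.007213
  M+2: 0.0315545×0.49904078 + 0.20490451×0.22857961 = 0.062584
  M+4: 0.0315545×0.27237961 + 0.20490451×0.49904078 + 0.44352749×0.22857961 = 0.212232
  M+6: 0.20490451×0.27237961 + 0.44352749×0.49904078 + 0.3200135×0.22857961 = 0.350299
  M+8: 0.44352749×0.27237961 + 0.3200135×0.49904078 = 0.280508
  M+10: 0.3200135×0.27237961 = 0.087165
Scale to base peak (0.350299) = 100: 2.06 : 17.87 : 60.59 : 100.00 : 80.08 : 24.88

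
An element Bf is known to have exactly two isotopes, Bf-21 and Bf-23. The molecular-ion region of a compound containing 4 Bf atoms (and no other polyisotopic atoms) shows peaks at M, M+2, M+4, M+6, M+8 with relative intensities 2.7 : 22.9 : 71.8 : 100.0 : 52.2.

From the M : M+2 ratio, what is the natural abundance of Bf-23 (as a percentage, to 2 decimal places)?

67.95%

Write p for the Bf-21 fraction. I(M+2)/I(M) = [C(4,1)·p^3·(1−p)] / p^4 = 4·(1−p)/p = 22.9/2.7 = 8.4815
(1−p)/p = 8.4815/4 = 2.1204  ⇒  p = 1/(1 + 2.1204) = 0.3205
Bf-21: 32.05%, Bf-23: 67.95%.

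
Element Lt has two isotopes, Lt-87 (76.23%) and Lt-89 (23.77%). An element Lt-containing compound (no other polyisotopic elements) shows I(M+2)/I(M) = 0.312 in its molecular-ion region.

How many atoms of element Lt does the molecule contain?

1

The M+2/M ratio from n Lt atoms is n · q/p = n · 0.2377/0.7623.
n = 0.312 × 0.7623/0.2377 = 1.00 ≈ 1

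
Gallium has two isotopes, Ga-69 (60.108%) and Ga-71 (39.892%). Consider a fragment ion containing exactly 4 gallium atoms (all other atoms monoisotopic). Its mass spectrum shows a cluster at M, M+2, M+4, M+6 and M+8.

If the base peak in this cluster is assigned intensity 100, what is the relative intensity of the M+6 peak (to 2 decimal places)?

44.05

Term probabilities: M 0.1305, M+2 0.3465, M+4 0.3450, M+6 0.1526, M+8 0.0253. Base peak = M+2.
P(M+2) = C(4,1) × 0.60108^3 × 0.39892^1 = 4 × 0.2171685 × 0.39892 = 0.346531 (base)
P(M+6) = C(4,3) × 0.60108^1 × 0.39892^3 = 4 × 0.60108 × 0.063483 = 0.152633
Relative intensity = 0.152633 / 0.346531 × 100 = 44.05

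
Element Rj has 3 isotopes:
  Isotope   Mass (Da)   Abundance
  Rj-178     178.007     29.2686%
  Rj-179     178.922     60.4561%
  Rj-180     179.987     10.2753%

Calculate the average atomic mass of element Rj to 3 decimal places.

178.764 Da

Weight each isotope mass by its fractional abundance: 0.292686 × 178.007 + 0.604561 × 178.922 + 0.102753 × 179.987
= 52.1002 + 108.1693 + 18.4942 = 178.7637 Da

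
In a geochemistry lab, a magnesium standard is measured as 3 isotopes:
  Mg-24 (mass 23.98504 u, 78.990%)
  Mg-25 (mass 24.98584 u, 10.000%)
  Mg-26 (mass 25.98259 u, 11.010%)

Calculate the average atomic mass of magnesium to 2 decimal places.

Weight each isotope mass by its fractional abundance: 0.78990 × 23.98504 + 0.10000 × 24.98584 + 0.11010 × 25.98259
= 18.945783 + 2.498584 + 2.860683 = 24.305050 u

24.31 u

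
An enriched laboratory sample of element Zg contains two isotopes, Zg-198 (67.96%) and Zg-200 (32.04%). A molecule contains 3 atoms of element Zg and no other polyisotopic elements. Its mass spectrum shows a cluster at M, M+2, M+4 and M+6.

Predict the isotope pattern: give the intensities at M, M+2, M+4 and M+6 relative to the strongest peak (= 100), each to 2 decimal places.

70.70 : 100.00 : 47.15 : 7.41

Each Zg atom is independently Zg-198 (p = 0.6796) or Zg-200 (q = 0.3204); the cluster is the binomial expansion (p + q)^3.
P(M) = 0.6796^3 = 0.313877
P(M+2) = 3 × 0.6796^2 × 0.3204^1 = 0.443936
P(M+4) = 3 × 0.6796^1 × 0.3204^2 = 0.209295
P(M+6) = 0.3204^3 = 0.032891
The M+2 peak is largest (0.443936); scaling to 100 gives 70.70 : 100.00 : 47.15 : 7.41.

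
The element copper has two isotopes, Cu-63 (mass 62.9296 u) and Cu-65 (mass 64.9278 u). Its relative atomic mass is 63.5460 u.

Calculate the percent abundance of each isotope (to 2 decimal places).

Cu-63: 69.15%, Cu-65: 30.85%

Let x be the fractional abundance of Cu-63; then Cu-65 has abundance 1 − x.
62.9296·x + 64.9278·(1 − x) = 63.5460
(62.9296 − 64.9278)·x = 63.5460 − 64.9278
x = -1.3818 / -1.9982 = 0.69152 → 69.15% Cu-63, 30.85% Cu-65.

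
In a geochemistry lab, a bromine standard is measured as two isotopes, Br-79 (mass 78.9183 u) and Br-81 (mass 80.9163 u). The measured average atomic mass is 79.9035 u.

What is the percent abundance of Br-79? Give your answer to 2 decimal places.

Writing the weighted mean with unknown fraction x of Br-79:
78.9183·x + 80.9163·(1 − x) = 79.9035
(78.9183 − 80.9163)·x = 79.9035 − 80.9163
x = -1.0128 / -1.9980 = 0.50691 → 50.69% Br-79, 49.31% Br-81.

50.69%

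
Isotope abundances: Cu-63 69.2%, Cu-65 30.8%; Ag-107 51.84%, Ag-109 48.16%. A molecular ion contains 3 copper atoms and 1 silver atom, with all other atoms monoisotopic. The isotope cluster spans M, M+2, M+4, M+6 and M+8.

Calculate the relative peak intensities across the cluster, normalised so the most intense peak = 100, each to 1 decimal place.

Copper pattern (n=3): 0.33137389 : 0.44247034 : 0.19693766 : 0.02921811
Silver pattern (n=1): 0.5184 : 0.4816
Convolve the two distributions (both contribute in 2-u steps):
  M: 0.33137389×0.5184 = 0.171784
  M+2: 0.33137389×0.4816 + 0.44247034×0.5184 = 0.388966
  M+4: 0.44247034×0.4816 + 0.19693766×0.5184 = 0.315186
  M+6: 0.19693766×0.4816 + 0.02921811×0.5184 = 0.109992
  M+8: 0.02921811×0.4816 = 0.014071
Scale to base peak (0.388966) = 100: 44.2 : 100.0 : 81.0 : 28.3 : 3.6

44.2 : 100.0 : 81.0 : 28.3 : 3.6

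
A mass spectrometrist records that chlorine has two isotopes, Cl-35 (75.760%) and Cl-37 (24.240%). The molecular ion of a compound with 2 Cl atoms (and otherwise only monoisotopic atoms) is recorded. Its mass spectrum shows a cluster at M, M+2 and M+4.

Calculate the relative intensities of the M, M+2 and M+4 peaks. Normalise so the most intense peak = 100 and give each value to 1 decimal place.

The 2 Cl atoms are independent, so intensities follow the terms of (0.75760 + 0.24240)^2.
P(M) = 0.75760^2 = 0.573958
P(M+2) = 2 × 0.75760^1 × 0.24240^1 = 0.367284
P(M+4) = 0.24240^2 = 0.058758
The M peak is largest (0.573958); scaling to 100 gives 100.0 : 64.0 : 10.2.

100.0 : 64.0 : 10.2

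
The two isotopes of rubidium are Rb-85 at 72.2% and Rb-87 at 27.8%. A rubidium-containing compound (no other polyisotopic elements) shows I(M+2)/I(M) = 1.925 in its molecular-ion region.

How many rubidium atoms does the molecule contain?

5

The M+2/M ratio from n Rb atoms is n · q/p = n · 0.278/0.722.
n = 1.925 × 0.722/0.278 = 5.00 ≈ 5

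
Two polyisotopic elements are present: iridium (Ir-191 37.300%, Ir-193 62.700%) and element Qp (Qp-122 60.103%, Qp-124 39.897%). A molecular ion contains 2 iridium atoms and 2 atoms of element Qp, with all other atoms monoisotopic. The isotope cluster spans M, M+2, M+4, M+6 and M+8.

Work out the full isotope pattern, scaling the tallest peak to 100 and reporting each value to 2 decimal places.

12.94 : 60.67 : 100.00 : 67.70 : 16.11

Iridium pattern (n=2): 0.139129 : 0.467742 : 0.393129
Element Qp pattern (n=2): 0.36123706 : 0.47958588 : 0.15917706
Convolve the two distributions (both contribute in 2-u steps):
  M: 0.139129×0.36123706 = 0.050259
  M+2: 0.139129×0.47958588 + 0.467742×0.36123706 = 0.235690
  M+4: 0.139129×0.15917706 + 0.467742×0.47958588 + 0.393129×0.36123706 = 0.388481
  M+6: 0.467742×0.15917706 + 0.393129×0.47958588 = 0.262993
  M+8: 0.393129×0.15917706 = 0.062577
Scale to base peak (0.388481) = 100: 12.94 : 60.67 : 100.00 : 67.70 : 16.11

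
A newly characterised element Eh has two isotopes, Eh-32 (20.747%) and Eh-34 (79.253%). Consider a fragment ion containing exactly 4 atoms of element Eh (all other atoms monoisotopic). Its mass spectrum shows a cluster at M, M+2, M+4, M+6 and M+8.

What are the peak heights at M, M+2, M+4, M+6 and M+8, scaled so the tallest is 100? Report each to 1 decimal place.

The 4 Eh atoms are independent, so intensities follow the terms of (0.20747 + 0.79253)^4.
P(M) = 0.20747^4 = 0.001853
P(M+2) = 4 × 0.20747^3 × 0.79253^1 = 0.028310
P(M+4) = 6 × 0.20747^2 × 0.79253^2 = 0.162216
P(M+6) = 4 × 0.20747^1 × 0.79253^3 = 0.413107
P(M+8) = 0.79253^4 = 0.394514
The M+6 peak is largest (0.413107); scaling to 100 gives 0.4 : 6.9 : 39.3 : 100.0 : 95.5.

0.4 : 6.9 : 39.3 : 100.0 : 95.5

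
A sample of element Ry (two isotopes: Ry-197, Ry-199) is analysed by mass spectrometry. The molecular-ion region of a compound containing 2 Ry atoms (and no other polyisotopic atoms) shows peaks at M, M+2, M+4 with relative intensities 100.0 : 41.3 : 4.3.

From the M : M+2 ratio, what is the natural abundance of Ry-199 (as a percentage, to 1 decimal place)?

Write p for the Ry-197 fraction. I(M+2)/I(M) = [C(2,1)·p^1·(1−p)] / p^2 = 2·(1−p)/p = 41.3/100.0 = 0.4130
(1−p)/p = 0.4130/2 = 0.2065  ⇒  p = 1/(1 + 0.2065) = 0.8288
Ry-197: 82.9%, Ry-199: 17.1%.

17.1%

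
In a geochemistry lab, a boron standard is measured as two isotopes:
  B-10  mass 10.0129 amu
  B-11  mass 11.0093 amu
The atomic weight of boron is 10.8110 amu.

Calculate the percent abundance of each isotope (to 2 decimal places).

B-10: 19.90%, B-11: 80.10%

Writing the weighted mean with unknown fraction x of B-10:
10.0129·x + 11.0093·(1 − x) = 10.8110
(10.0129 − 11.0093)·x = 10.8110 − 11.0093
x = -0.1983 / -0.9964 = 0.19902 → 19.90% B-10, 80.10% B-11.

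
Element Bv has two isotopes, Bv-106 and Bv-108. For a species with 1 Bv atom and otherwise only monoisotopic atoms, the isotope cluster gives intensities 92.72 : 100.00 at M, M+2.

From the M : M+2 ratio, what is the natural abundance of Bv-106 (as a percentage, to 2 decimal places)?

Write p for the Bv-106 fraction. I(M+2)/I(M) = [C(1,1)·p^0·(1−p)] / p^1 = 1·(1−p)/p = 100.00/92.72 = 1.0785
(1−p)/p = 1.0785/1 = 1.0785  ⇒  p = 1/(1 + 1.0785) = 0.4811
Bv-106: 48.11%, Bv-108: 51.89%.

48.11%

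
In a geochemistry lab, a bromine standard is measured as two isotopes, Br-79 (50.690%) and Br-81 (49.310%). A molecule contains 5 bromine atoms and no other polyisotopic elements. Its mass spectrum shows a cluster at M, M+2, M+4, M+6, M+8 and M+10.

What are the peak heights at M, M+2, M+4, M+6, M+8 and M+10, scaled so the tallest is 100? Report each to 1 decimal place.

The 5 Br atoms are independent, so intensities follow the terms of (0.50690 + 0.49310)^5.
P(M) = 0.50690^5 = 0.033467
P(M+2) = 5 × 0.50690^4 × 0.49310^1 = 0.162777
P(M+4) = 10 × 0.50690^3 × 0.49310^2 = 0.316692
P(M+6) = 10 × 0.50690^2 × 0.49310^3 = 0.308070
P(M+8) = 5 × 0.50690^1 × 0.49310^4 = 0.149842
P(M+10) = 0.49310^5 = 0.029152
The M+4 peak is largest (0.316692); scaling to 100 gives 10.6 : 51.4 : 100.0 : 97.3 : 47.3 : 9.2.

10.6 : 51.4 : 100.0 : 97.3 : 47.3 : 9.2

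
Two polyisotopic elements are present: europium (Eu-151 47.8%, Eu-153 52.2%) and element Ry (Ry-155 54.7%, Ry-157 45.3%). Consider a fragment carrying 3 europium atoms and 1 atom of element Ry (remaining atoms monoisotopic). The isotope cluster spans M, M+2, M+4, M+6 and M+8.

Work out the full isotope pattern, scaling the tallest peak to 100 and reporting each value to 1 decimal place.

Europium pattern (n=3): 0.10921535 : 0.35780594 : 0.39074206 : 0.14223665
Element Ry pattern (n=1): 0.5470 : 0.4530
Convolve the two distributions (both contribute in 2-u steps):
  M: 0.10921535×0.5470 = 0.059741
  M+2: 0.10921535×0.4530 + 0.35780594×0.5470 = 0.245194
  M+4: 0.35780594×0.4530 + 0.39074206×0.5470 = 0.375822
  M+6: 0.39074206×0.4530 + 0.14223665×0.5470 = 0.254810
  M+8: 0.14223665×0.4530 = 0.064433
Scale to base peak (0.375822) = 100: 15.9 : 65.2 : 100.0 : 67.8 : 17.1

15.9 : 65.2 : 100.0 : 67.8 : 17.1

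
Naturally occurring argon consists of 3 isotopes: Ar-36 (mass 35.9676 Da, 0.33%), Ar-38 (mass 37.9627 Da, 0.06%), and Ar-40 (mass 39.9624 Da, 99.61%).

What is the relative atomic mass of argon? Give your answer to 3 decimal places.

39.948 Da

Weight each isotope mass by its fractional abundance: 0.0033 × 35.9676 + 0.0006 × 37.9627 + 0.9961 × 39.9624
= 0.11869 + 0.02278 + 39.80655 = 39.94802 Da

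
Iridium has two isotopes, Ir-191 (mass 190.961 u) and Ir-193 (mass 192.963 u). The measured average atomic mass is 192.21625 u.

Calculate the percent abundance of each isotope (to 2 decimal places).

Ir-191: 37.30%, Ir-193: 62.70%

Let x be the fractional abundance of Ir-191; then Ir-193 has abundance 1 − x.
190.961·x + 192.963·(1 − x) = 192.21625
(190.961 − 192.963)·x = 192.21625 − 192.963
x = -0.74675 / -2.002 = 0.37300 → 37.30% Ir-191, 62.70% Ir-193.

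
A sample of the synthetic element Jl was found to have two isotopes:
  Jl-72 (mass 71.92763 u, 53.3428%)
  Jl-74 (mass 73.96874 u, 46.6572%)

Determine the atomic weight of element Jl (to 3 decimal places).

The abundance-weighted mean is 0.533428 × 71.92763 + 0.466572 × 73.96874
= 38.368212 + 34.511743 = 72.879955 u

72.880 u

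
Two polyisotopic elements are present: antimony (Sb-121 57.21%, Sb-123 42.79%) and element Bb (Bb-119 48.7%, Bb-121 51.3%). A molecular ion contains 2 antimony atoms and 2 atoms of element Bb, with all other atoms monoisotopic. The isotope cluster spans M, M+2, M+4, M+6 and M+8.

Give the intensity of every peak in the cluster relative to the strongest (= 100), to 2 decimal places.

Antimony pattern (n=2): 0.32729841 : 0.48960318 : 0.18309841
Element Bb pattern (n=2): 0.237169 : 0.499662 : 0.263169
Convolve the two distributions (both contribute in 2-u steps):
  M: 0.32729841×0.237169 = 0.077625
  M+2: 0.32729841×0.499662 + 0.48960318×0.237169 = 0.279657
  M+4: 0.32729841×0.263169 + 0.48960318×0.499662 + 0.18309841×0.237169 = 0.374196
  M+6: 0.48960318×0.263169 + 0.18309841×0.499662 = 0.220336
  M+8: 0.18309841×0.263169 = 0.048186
Scale to base peak (0.374196) = 100: 20.74 : 74.74 : 100.00 : 58.88 : 12.88

20.74 : 74.74 : 100.00 : 58.88 : 12.88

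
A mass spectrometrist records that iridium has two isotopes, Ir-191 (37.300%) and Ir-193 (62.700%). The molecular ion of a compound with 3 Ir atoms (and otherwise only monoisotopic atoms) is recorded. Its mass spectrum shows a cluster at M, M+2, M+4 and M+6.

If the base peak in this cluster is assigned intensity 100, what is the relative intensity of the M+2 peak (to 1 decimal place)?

(0.37300 + 0.62700)^3 gives M 0.0519, M+2 0.2617, M+4 0.4399, M+6 0.2465; the largest is M+4.
P(M+4) = C(3,2) × 0.37300^1 × 0.62700^2 = 3 × 0.3730 × 0.393129 = 0.439911 (base)
P(M+2) = C(3,1) × 0.37300^2 × 0.62700^1 = 3 × 0.139129 × 0.6270 = 0.261702
Relative intensity = 0.261702 / 0.439911 × 100 = 59.5

59.5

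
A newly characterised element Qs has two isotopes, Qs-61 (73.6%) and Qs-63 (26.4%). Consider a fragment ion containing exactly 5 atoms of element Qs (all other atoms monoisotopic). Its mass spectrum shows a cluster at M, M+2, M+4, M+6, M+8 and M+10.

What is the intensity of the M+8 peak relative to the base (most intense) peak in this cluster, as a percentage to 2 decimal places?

(0.736 + 0.264)^5 gives M 0.2160, M+2 0.3873, M+4 0.2779, M+6 0.0997, M+8 0.0179, M+10 0.0013; the largest is M+2.
P(M+2) = C(5,1) × 0.736^4 × 0.264^1 = 5 × 0.29343456 × 0.2640 = 0.387334 (base)
P(M+8) = C(5,4) × 0.736^1 × 0.264^4 = 5 × 0.7360 × 0.00485753 = 0.017876
Relative intensity = 0.017876 / 0.387334 × 100 = 4.62

4.62%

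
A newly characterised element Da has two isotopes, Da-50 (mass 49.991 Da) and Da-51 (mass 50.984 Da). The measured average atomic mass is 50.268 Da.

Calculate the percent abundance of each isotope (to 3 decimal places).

Da-50: 72.105%, Da-51: 27.895%

Writing the weighted mean with unknown fraction x of Da-50:
49.991·x + 50.984·(1 − x) = 50.268
(49.991 − 50.984)·x = 50.268 − 50.984
x = -0.716 / -0.993 = 0.72105 → 72.105% Da-50, 27.895% Da-51.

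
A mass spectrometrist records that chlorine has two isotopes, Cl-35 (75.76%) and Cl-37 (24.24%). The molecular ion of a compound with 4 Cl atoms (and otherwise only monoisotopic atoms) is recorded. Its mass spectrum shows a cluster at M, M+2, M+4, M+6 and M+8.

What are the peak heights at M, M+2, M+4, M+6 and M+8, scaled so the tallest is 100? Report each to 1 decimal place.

78.1 : 100.0 : 48.0 : 10.2 : 0.8

The 4 Cl atoms are independent, so intensities follow the terms of (0.7576 + 0.2424)^4.
P(M) = 0.7576^4 = 0.329428
P(M+2) = 4 × 0.7576^3 × 0.2424^1 = 0.421612
P(M+4) = 6 × 0.7576^2 × 0.2424^2 = 0.202347
P(M+6) = 4 × 0.7576^1 × 0.2424^3 = 0.043162
P(M+8) = 0.2424^4 = 0.003452
The M+2 peak is largest (0.421612); scaling to 100 gives 78.1 : 100.0 : 48.0 : 10.2 : 0.8.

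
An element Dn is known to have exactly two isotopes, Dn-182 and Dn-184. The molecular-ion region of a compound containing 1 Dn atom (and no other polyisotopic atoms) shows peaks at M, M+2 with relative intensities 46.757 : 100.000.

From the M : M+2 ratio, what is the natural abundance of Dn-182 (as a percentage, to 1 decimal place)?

Let p = fractional abundance of Dn-182. I(M+2)/I(M) = [C(1,1)·p^0·(1−p)] / p^1 = 1·(1−p)/p = 100.000/46.757 = 2.1387
(1−p)/p = 2.1387/1 = 2.1387  ⇒  p = 1/(1 + 2.1387) = 0.3186
Dn-182: 31.9%, Dn-184: 68.1%.

31.9%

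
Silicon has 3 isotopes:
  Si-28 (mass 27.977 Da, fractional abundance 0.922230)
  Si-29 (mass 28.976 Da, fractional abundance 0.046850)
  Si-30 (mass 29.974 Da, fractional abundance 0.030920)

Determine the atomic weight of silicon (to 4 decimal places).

28.0856 Da

The abundance-weighted mean is 0.922230 × 27.977 + 0.046850 × 28.976 + 0.030920 × 29.974
= 25.80123 + 1.35753 + 0.92680 = 28.08556 Da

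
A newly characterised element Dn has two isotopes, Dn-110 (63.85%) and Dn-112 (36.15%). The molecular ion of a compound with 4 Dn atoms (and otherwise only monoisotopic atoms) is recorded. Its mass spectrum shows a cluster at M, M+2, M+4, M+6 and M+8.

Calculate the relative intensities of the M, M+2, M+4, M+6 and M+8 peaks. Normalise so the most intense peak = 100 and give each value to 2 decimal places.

44.16 : 100.00 : 84.93 : 32.05 : 4.54

Expanding (0.6385 + 0.3615)^4:
P(M) = 0.6385^4 = 0.166205
P(M+2) = 4 × 0.6385^3 × 0.3615^1 = 0.376401
P(M+4) = 6 × 0.6385^2 × 0.3615^2 = 0.319661
P(M+6) = 4 × 0.6385^1 × 0.3615^3 = 0.120655
P(M+8) = 0.3615^4 = 0.017078
The M+2 peak is largest (0.376401); scaling to 100 gives 44.16 : 100.00 : 84.93 : 32.05 : 4.54.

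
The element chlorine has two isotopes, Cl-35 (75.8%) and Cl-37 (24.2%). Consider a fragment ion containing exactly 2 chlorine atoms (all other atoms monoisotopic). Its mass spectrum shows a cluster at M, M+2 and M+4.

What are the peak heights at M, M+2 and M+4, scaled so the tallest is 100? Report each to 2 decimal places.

100.00 : 63.85 : 10.19

The 2 Cl atoms are independent, so intensities follow the terms of (0.758 + 0.242)^2.
P(M) = 0.758^2 = 0.574564
P(M+2) = 2 × 0.758^1 × 0.242^1 = 0.366872
P(M+4) = 0.242^2 = 0.058564
The M peak is largest (0.574564); scaling to 100 gives 100.00 : 63.85 : 10.19.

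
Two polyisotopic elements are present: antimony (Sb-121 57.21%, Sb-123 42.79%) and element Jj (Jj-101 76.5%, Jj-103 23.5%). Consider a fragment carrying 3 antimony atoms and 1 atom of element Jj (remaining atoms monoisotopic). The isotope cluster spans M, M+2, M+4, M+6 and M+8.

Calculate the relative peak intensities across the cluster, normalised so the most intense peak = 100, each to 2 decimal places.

39.20 : 100.00 : 92.81 : 36.61 : 5.04

Antimony pattern (n=3): 0.18724742 : 0.42015297 : 0.3142518 : 0.07834781
Element Jj pattern (n=1): 0.7650 : 0.2350
Convolve the two distributions (both contribute in 2-u steps):
  M: 0.18724742×0.7650 = 0.143244
  M+2: 0.18724742×0.2350 + 0.42015297×0.7650 = 0.365420
  M+4: 0.42015297×0.2350 + 0.3142518×0.7650 = 0.339139
  M+6: 0.3142518×0.2350 + 0.07834781×0.7650 = 0.133785
  M+8: 0.07834781×0.2350 = 0.018412
Scale to base peak (0.365420) = 100: 39.20 : 100.00 : 92.81 : 36.61 : 5.04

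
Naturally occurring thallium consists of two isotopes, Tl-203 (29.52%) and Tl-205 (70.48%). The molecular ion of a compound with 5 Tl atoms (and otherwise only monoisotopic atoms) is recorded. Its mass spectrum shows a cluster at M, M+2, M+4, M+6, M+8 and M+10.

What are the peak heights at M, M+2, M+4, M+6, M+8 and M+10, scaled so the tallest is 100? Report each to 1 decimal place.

The 5 Tl atoms are independent, so intensities follow the terms of (0.2952 + 0.7048)^5.
P(M) = 0.2952^5 = 0.002242
P(M+2) = 5 × 0.2952^4 × 0.7048^1 = 0.026761
P(M+4) = 10 × 0.2952^3 × 0.7048^2 = 0.127785
P(M+6) = 10 × 0.2952^2 × 0.7048^3 = 0.305092
P(M+8) = 5 × 0.2952^1 × 0.7048^4 = 0.364208
P(M+10) = 0.7048^5 = 0.173912
The M+8 peak is largest (0.364208); scaling to 100 gives 0.6 : 7.3 : 35.1 : 83.8 : 100.0 : 47.8.

0.6 : 7.3 : 35.1 : 83.8 : 100.0 : 47.8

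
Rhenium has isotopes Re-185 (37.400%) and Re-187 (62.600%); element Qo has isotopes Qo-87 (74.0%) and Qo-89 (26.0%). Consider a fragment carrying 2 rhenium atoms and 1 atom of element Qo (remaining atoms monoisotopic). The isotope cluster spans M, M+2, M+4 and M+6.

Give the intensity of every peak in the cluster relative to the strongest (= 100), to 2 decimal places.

Rhenium pattern (n=2): 0.139876 : 0.468248 : 0.391876
Element Qo pattern (n=1): 0.7400 : 0.2600
Convolve the two distributions (both contribute in 2-u steps):
  M: 0.139876×0.7400 = 0.103508
  M+2: 0.139876×0.2600 + 0.468248×0.7400 = 0.382871
  M+4: 0.468248×0.2600 + 0.391876×0.7400 = 0.411733
  M+6: 0.391876×0.2600 = 0.101888
Scale to base peak (0.411733) = 100: 25.14 : 92.99 : 100.00 : 24.75

25.14 : 92.99 : 100.00 : 24.75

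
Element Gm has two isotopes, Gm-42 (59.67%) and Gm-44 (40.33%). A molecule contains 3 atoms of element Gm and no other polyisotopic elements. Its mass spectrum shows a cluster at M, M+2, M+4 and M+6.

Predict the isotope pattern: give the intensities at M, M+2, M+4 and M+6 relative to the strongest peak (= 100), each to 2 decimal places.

49.32 : 100.00 : 67.59 : 15.23

The 3 Gm atoms are independent, so intensities follow the terms of (0.5967 + 0.4033)^3.
P(M) = 0.5967^3 = 0.212456
P(M+2) = 3 × 0.5967^2 × 0.4033^1 = 0.430786
P(M+4) = 3 × 0.5967^1 × 0.4033^2 = 0.291161
P(M+6) = 0.4033^3 = 0.065597
The M+2 peak is largest (0.430786); scaling to 100 gives 49.32 : 100.00 : 67.59 : 15.23.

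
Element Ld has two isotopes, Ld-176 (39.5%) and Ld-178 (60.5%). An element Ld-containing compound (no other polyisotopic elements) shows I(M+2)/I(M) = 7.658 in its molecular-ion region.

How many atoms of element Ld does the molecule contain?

With n Ld atoms, P(M+2)/P(M) = C(n,1)·p^(n−1)q / p^n = n·q/p = n · 0.605/0.395.
n = 7.658 × 0.395/0.605 = 5.00 ≈ 5

5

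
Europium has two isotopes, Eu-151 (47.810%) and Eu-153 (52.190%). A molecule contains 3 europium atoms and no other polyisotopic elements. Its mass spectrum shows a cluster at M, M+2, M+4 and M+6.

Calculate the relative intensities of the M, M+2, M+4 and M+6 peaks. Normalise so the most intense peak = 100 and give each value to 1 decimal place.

Expanding (0.47810 + 0.52190)^3:
P(M) = 0.47810^3 = 0.109284
P(M+2) = 3 × 0.47810^2 × 0.52190^1 = 0.357887
P(M+4) = 3 × 0.47810^1 × 0.52190^2 = 0.390674
P(M+6) = 0.52190^3 = 0.142155
The M+4 peak is largest (0.390674); scaling to 100 gives 28.0 : 91.6 : 100.0 : 36.4.

28.0 : 91.6 : 100.0 : 36.4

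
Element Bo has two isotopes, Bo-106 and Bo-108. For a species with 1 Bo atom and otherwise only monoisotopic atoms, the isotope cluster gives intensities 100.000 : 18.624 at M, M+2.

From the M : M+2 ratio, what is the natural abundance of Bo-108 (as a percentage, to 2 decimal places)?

15.70%

Let p = fractional abundance of Bo-106. I(M+2)/I(M) = [C(1,1)·p^0·(1−p)] / p^1 = 1·(1−p)/p = 18.624/100.000 = 0.1862
(1−p)/p = 0.1862/1 = 0.1862  ⇒  p = 1/(1 + 0.1862) = 0.8430
Bo-106: 84.30%, Bo-108: 15.70%.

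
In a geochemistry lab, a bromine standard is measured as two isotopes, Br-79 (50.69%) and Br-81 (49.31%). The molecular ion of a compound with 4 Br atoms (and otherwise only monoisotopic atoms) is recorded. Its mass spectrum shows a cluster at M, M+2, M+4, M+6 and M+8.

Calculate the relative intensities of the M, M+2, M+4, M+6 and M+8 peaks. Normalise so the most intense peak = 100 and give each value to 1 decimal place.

17.6 : 68.5 : 100.0 : 64.9 : 15.8

Expanding (0.5069 + 0.4931)^4:
P(M) = 0.5069^4 = 0.066022
P(M+2) = 4 × 0.5069^3 × 0.4931^1 = 0.256899
P(M+4) = 6 × 0.5069^2 × 0.4931^2 = 0.374857
P(M+6) = 4 × 0.5069^1 × 0.4931^3 = 0.243101
P(M+8) = 0.4931^4 = 0.059121
The M+4 peak is largest (0.374857); scaling to 100 gives 17.6 : 68.5 : 100.0 : 64.9 : 15.8.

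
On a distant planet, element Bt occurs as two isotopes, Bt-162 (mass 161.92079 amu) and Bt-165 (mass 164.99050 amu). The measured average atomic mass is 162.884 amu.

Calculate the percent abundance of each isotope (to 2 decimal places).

Let x be the fractional abundance of Bt-162; then Bt-165 has abundance 1 − x.
161.92079·x + 164.99050·(1 − x) = 162.884
(161.92079 − 164.99050)·x = 162.884 − 164.99050
x = -2.10650 / -3.06971 = 0.68622 → 68.62% Bt-162, 31.38% Bt-165.

Bt-162: 68.62%, Bt-165: 31.38%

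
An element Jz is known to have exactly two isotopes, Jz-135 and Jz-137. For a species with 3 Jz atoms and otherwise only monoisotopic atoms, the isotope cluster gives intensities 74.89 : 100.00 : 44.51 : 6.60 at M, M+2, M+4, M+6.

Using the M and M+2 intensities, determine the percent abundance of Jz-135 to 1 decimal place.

Write p for the Jz-135 fraction. I(M+2)/I(M) = [C(3,1)·p^2·(1−p)] / p^3 = 3·(1−p)/p = 100.00/74.89 = 1.3353
(1−p)/p = 1.3353/3 = 0.4451  ⇒  p = 1/(1 + 0.4451) = 0.6920
Jz-135: 69.2%, Jz-137: 30.8%.

69.2%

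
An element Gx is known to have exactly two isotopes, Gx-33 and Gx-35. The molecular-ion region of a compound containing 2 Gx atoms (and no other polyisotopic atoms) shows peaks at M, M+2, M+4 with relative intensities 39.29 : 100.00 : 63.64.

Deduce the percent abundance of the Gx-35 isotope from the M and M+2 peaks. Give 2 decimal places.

Let p = fractional abundance of Gx-33. I(M+2)/I(M) = [C(2,1)·p^1·(1−p)] / p^2 = 2·(1−p)/p = 100.00/39.29 = 2.5452
(1−p)/p = 2.5452/2 = 1.2726  ⇒  p = 1/(1 + 1.2726) = 0.4400
Gx-33: 44.00%, Gx-35: 56.00%.

56.00%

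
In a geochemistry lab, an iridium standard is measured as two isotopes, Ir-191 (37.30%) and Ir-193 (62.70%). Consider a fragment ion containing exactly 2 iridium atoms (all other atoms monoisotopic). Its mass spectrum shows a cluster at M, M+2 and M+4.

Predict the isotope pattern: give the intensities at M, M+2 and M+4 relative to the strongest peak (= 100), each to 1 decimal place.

29.7 : 100.0 : 84.0

Each Ir atom is independently Ir-191 (p = 0.3730) or Ir-193 (q = 0.6270); the cluster is the binomial expansion (p + q)^2.
P(M) = 0.3730^2 = 0.139129
P(M+2) = 2 × 0.3730^1 × 0.6270^1 = 0.467742
P(M+4) = 0.6270^2 = 0.393129
The M+2 peak is largest (0.467742); scaling to 100 gives 29.7 : 100.0 : 84.0.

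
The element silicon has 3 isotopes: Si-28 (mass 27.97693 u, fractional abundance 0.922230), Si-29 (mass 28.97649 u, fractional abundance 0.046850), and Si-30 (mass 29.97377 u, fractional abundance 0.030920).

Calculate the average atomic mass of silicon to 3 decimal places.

Ar = Σ fᵢ·mᵢ = 0.922230 × 27.97693 + 0.046850 × 28.97649 + 0.030920 × 29.97377
= 25.801164 + 1.357549 + 0.926789 = 28.085502 u

28.086 u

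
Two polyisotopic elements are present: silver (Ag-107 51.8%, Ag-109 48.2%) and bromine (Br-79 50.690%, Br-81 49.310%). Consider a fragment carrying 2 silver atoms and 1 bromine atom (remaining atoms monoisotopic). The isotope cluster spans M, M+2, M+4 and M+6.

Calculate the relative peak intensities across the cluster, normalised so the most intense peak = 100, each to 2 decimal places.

Silver pattern (n=2): 0.268324 : 0.499352 : 0.232324
Bromine pattern (n=1): 0.5069 : 0.4931
Convolve the two distributions (both contribute in 2-u steps):
  M: 0.268324×0.5069 = 0.136013
  M+2: 0.268324×0.4931 + 0.499352×0.5069 = 0.385432
  M+4: 0.499352×0.4931 + 0.232324×0.5069 = 0.363996
  M+6: 0.232324×0.4931 = 0.114559
Scale to base peak (0.385432) = 100: 35.29 : 100.00 : 94.44 : 29.72

35.29 : 100.00 : 94.44 : 29.72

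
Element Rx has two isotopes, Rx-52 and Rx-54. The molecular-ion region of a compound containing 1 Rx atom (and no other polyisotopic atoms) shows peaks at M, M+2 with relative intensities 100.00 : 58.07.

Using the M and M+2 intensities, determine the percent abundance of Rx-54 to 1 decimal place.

36.7%

Let p = fractional abundance of Rx-52. I(M+2)/I(M) = [C(1,1)·p^0·(1−p)] / p^1 = 1·(1−p)/p = 58.07/100.00 = 0.5807
(1−p)/p = 0.5807/1 = 0.5807  ⇒  p = 1/(1 + 0.5807) = 0.6326
Rx-52: 63.3%, Rx-54: 36.7%.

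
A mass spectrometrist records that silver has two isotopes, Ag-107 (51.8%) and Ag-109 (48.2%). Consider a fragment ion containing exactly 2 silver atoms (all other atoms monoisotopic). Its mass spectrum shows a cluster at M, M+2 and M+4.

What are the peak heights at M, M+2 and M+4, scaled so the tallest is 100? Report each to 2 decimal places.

The 2 Ag atoms are independent, so intensities follow the terms of (0.518 + 0.482)^2.
P(M) = 0.518^2 = 0.268324
P(M+2) = 2 × 0.518^1 × 0.482^1 = 0.499352
P(M+4) = 0.482^2 = 0.232324
The M+2 peak is largest (0.499352); scaling to 100 gives 53.73 : 100.00 : 46.53.

53.73 : 100.00 : 46.53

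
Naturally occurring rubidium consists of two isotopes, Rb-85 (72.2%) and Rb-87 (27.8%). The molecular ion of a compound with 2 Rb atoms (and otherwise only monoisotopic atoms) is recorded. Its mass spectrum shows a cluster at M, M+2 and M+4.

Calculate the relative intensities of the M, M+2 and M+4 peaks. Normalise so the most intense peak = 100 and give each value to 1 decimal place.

Each Rb atom is independently Rb-85 (p = 0.722) or Rb-87 (q = 0.278); the cluster is the binomial expansion (p + q)^2.
P(M) = 0.722^2 = 0.521284
P(M+2) = 2 × 0.722^1 × 0.278^1 = 0.401432
P(M+4) = 0.278^2 = 0.077284
The M peak is largest (0.521284); scaling to 100 gives 100.0 : 77.0 : 14.8.

100.0 : 77.0 : 14.8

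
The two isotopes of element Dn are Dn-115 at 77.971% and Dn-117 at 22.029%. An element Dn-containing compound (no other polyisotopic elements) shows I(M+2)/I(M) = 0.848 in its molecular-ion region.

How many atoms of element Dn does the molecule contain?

The M+2/M ratio from n Dn atoms is n · q/p = n · 0.22029/0.77971.
n = 0.848 × 0.77971/0.22029 = 3.00 ≈ 3

3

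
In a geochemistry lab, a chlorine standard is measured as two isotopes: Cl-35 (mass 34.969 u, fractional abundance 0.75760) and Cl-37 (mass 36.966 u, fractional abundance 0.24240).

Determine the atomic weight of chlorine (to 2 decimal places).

35.45 u

Weight each isotope mass by its fractional abundance: 0.75760 × 34.969 + 0.24240 × 36.966
= 26.4925 + 8.9606 = 35.4531 u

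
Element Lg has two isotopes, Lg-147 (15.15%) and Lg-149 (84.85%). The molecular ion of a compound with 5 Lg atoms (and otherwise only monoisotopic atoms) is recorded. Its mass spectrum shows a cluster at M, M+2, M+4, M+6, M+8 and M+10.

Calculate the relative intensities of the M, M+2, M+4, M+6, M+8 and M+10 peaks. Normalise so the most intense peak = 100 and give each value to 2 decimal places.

Expanding (0.1515 + 0.8485)^5:
P(M) = 0.1515^5 = 0.000080
P(M+2) = 5 × 0.1515^4 × 0.8485^1 = 0.002235
P(M+4) = 10 × 0.1515^3 × 0.8485^2 = 0.025035
P(M+6) = 10 × 0.1515^2 × 0.8485^3 = 0.140211
P(M+8) = 5 × 0.1515^1 × 0.8485^4 = 0.392636
P(M+10) = 0.8485^5 = 0.439804
The M+10 peak is largest (0.439804); scaling to 100 gives 0.02 : 0.51 : 5.69 : 31.88 : 89.28 : 100.00.

0.02 : 0.51 : 5.69 : 31.88 : 89.28 : 100.00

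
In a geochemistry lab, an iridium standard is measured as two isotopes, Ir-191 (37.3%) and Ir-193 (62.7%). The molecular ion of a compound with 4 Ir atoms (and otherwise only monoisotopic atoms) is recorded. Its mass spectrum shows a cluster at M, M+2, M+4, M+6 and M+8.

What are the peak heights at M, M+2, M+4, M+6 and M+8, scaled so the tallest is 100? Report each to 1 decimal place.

5.3 : 35.4 : 89.2 : 100.0 : 42.0

Expanding (0.373 + 0.627)^4:
P(M) = 0.373^4 = 0.019357
P(M+2) = 4 × 0.373^3 × 0.627^1 = 0.130153
P(M+4) = 6 × 0.373^2 × 0.627^2 = 0.328174
P(M+6) = 4 × 0.373^1 × 0.627^3 = 0.367766
P(M+8) = 0.627^4 = 0.154550
The M+6 peak is largest (0.367766); scaling to 100 gives 5.3 : 35.4 : 89.2 : 100.0 : 42.0.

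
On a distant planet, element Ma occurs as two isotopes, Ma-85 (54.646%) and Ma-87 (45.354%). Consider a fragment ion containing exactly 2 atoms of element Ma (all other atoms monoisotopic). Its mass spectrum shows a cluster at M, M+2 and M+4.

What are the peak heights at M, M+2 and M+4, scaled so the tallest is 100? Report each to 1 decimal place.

60.2 : 100.0 : 41.5

Each Ma atom is independently Ma-85 (p = 0.54646) or Ma-87 (q = 0.45354); the cluster is the binomial expansion (p + q)^2.
P(M) = 0.54646^2 = 0.298619
P(M+2) = 2 × 0.54646^1 × 0.45354^1 = 0.495683
P(M+4) = 0.45354^2 = 0.205699
The M+2 peak is largest (0.495683); scaling to 100 gives 60.2 : 100.0 : 41.5.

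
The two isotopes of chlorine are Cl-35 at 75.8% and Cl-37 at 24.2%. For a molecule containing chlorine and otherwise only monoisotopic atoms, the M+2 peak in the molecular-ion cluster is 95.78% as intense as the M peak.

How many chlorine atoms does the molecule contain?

For n independent Cl atoms, I(M+2)/I(M) = n · (abundance Cl-37) / (abundance Cl-35) = n · 0.242/0.758.
n = 0.9578 × 0.758/0.242 = 3.00 ≈ 3

3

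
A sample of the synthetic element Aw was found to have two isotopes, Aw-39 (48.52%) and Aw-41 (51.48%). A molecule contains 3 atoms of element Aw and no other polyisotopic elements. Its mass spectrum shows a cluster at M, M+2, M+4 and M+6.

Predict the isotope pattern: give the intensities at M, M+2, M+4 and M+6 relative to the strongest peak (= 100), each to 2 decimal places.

29.61 : 94.25 : 100.00 : 35.37

The 3 Aw atoms are independent, so intensities follow the terms of (0.4852 + 0.5148)^3.
P(M) = 0.4852^3 = 0.114225
P(M+2) = 3 × 0.4852^2 × 0.5148^1 = 0.363581
P(M+4) = 3 × 0.4852^1 × 0.5148^2 = 0.385762
P(M+6) = 0.5148^3 = 0.136432
The M+4 peak is largest (0.385762); scaling to 100 gives 29.61 : 94.25 : 100.00 : 35.37.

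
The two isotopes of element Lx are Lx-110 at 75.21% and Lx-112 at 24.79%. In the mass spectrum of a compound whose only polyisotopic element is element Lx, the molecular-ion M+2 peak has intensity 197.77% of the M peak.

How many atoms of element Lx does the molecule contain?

For n independent Lx atoms, I(M+2)/I(M) = n · (abundance Lx-112) / (abundance Lx-110) = n · 0.2479/0.7521.
n = 1.9777 × 0.7521/0.2479 = 6.00 ≈ 6

6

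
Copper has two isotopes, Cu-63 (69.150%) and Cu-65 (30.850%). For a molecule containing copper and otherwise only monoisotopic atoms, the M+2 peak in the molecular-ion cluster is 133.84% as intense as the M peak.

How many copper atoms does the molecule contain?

3

For n independent Cu atoms, I(M+2)/I(M) = n · (abundance Cu-65) / (abundance Cu-63) = n · 0.30850/0.69150.
n = 1.3384 × 0.69150/0.30850 = 3.00 ≈ 3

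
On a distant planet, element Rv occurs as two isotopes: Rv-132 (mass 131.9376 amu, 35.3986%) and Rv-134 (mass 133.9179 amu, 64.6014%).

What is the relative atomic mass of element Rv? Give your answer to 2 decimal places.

133.22 amu

Weight each isotope mass by its fractional abundance: 0.353986 × 131.9376 + 0.646014 × 133.9179
= 46.70406 + 86.51284 = 133.21690 amu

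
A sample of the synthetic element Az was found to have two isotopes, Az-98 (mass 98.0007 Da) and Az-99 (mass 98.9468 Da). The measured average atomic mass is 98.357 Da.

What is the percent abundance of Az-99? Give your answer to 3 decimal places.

37.660%

Writing the weighted mean with unknown fraction x of Az-98:
98.0007·x + 98.9468·(1 − x) = 98.357
(98.0007 − 98.9468)·x = 98.357 − 98.9468
x = -0.5898 / -0.9461 = 0.62340 → 62.340% Az-98, 37.660% Az-99.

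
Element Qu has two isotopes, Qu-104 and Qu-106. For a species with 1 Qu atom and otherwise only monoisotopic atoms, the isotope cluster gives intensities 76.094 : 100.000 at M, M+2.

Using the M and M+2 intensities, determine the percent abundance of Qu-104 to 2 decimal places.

Let p = fractional abundance of Qu-104. I(M+2)/I(M) = [C(1,1)·p^0·(1−p)] / p^1 = 1·(1−p)/p = 100.000/76.094 = 1.3142
(1−p)/p = 1.3142/1 = 1.3142  ⇒  p = 1/(1 + 1.3142) = 0.4321
Qu-104: 43.21%, Qu-106: 56.79%.

43.21%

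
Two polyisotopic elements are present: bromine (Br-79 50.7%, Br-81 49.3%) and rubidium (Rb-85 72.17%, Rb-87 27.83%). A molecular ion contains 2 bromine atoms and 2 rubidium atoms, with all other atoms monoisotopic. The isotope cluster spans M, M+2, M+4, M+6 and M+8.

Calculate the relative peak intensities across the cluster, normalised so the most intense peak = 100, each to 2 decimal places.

Bromine pattern (n=2): 0.257049 : 0.499902 : 0.243049
Rubidium pattern (n=2): 0.52085089 : 0.40169822 : 0.07745089
Convolve the two distributions (both contribute in 2-u steps):
  M: 0.257049×0.52085089 = 0.133884
  M+2: 0.257049×0.40169822 + 0.499902×0.52085089 = 0.363631
  M+4: 0.257049×0.07745089 + 0.499902×0.40169822 + 0.243049×0.52085089 = 0.347311
  M+6: 0.499902×0.07745089 + 0.243049×0.40169822 = 0.136350
  M+8: 0.243049×0.07745089 = 0.018824
Scale to base peak (0.363631) = 100: 36.82 : 100.00 : 95.51 : 37.50 : 5.18

36.82 : 100.00 : 95.51 : 37.50 : 5.18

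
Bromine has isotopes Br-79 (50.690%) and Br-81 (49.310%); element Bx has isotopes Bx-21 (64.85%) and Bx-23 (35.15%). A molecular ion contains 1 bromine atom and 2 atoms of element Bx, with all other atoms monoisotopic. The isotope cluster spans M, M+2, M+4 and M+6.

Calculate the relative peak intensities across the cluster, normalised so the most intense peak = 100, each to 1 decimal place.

48.6 : 100.0 : 65.6 : 13.9

Bromine pattern (n=1): 0.5069 : 0.4931
Element Bx pattern (n=2): 0.42055225 : 0.4558955 : 0.12355225
Convolve the two distributions (both contribute in 2-u steps):
  M: 0.5069×0.42055225 = 0.213178
  M+2: 0.5069×0.4558955 + 0.4931×0.42055225 = 0.438468
  M+4: 0.5069×0.12355225 + 0.4931×0.4558955 = 0.287431
  M+6: 0.4931×0.12355225 = 0.060924
Scale to base peak (0.438468) = 100: 48.6 : 100.0 : 65.6 : 13.9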